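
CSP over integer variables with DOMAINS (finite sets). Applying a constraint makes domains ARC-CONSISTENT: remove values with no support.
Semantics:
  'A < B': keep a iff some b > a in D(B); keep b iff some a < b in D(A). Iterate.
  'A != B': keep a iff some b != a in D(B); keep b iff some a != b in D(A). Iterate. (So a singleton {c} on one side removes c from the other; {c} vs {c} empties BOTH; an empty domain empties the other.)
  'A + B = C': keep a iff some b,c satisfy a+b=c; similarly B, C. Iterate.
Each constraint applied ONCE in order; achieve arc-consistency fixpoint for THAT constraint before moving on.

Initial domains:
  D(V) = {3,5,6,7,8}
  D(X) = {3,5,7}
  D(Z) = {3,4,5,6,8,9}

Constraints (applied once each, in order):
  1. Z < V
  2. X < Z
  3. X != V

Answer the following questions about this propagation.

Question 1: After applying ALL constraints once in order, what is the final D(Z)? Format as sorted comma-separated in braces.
Answer: {4,5,6}

Derivation:
Constraint 1 (Z < V) on D(Z)={3,4,5,6,8,9} D(V)={3,5,6,7,8}: Z {3,4,5,6,8,9}->{3,4,5,6}; V {3,5,6,7,8}->{5,6,7,8}
Constraint 2 (X < Z) on D(X)={3,5,7} D(Z)={3,4,5,6}: X {3,5,7}->{3,5}; Z {3,4,5,6}->{4,5,6}
Constraint 3 (X != V) on D(X)={3,5} D(V)={5,6,7,8}: no change
So after all 3 constraints: D(Z) = {4,5,6}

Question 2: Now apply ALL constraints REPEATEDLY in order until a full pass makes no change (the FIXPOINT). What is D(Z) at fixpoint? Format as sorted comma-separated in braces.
Answer: {4,5,6}

Derivation:
pass 0 (initial): D(Z)={3,4,5,6,8,9}
pass 1: V {3,5,6,7,8}->{5,6,7,8}; X {3,5,7}->{3,5}; Z {3,4,5,6,8,9}->{4,5,6}
pass 2: no change
Fixpoint after 2 passes: D(Z) = {4,5,6}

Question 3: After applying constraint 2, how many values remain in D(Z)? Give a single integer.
Answer: 3

Derivation:
Constraint 1 (Z < V) on D(Z)={3,4,5,6,8,9} D(V)={3,5,6,7,8}: Z {3,4,5,6,8,9}->{3,4,5,6}; V {3,5,6,7,8}->{5,6,7,8}
Constraint 2 (X < Z) on D(X)={3,5,7} D(Z)={3,4,5,6}: X {3,5,7}->{3,5}; Z {3,4,5,6}->{4,5,6}
So after constraint 2: D(Z)={4,5,6}, size = 3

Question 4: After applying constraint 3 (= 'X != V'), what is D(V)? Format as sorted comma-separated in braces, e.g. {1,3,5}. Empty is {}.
Answer: {5,6,7,8}

Derivation:
Constraint 1 (Z < V) on D(Z)={3,4,5,6,8,9} D(V)={3,5,6,7,8}: Z {3,4,5,6,8,9}->{3,4,5,6}; V {3,5,6,7,8}->{5,6,7,8}
Constraint 2 (X < Z) on D(X)={3,5,7} D(Z)={3,4,5,6}: X {3,5,7}->{3,5}; Z {3,4,5,6}->{4,5,6}
Constraint 3 (X != V) on D(X)={3,5} D(V)={5,6,7,8}: no change
So after constraint 3: D(V) = {5,6,7,8}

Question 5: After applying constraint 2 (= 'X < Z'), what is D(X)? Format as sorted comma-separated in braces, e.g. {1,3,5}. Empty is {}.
Answer: {3,5}

Derivation:
Constraint 1 (Z < V) on D(Z)={3,4,5,6,8,9} D(V)={3,5,6,7,8}: Z {3,4,5,6,8,9}->{3,4,5,6}; V {3,5,6,7,8}->{5,6,7,8}
Constraint 2 (X < Z) on D(X)={3,5,7} D(Z)={3,4,5,6}: X {3,5,7}->{3,5}; Z {3,4,5,6}->{4,5,6}
So after constraint 2: D(X) = {3,5}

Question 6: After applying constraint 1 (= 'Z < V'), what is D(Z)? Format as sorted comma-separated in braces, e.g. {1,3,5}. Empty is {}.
Answer: {3,4,5,6}

Derivation:
Constraint 1 (Z < V) on D(Z)={3,4,5,6,8,9} D(V)={3,5,6,7,8}: Z {3,4,5,6,8,9}->{3,4,5,6}; V {3,5,6,7,8}->{5,6,7,8}
So after constraint 1: D(Z) = {3,4,5,6}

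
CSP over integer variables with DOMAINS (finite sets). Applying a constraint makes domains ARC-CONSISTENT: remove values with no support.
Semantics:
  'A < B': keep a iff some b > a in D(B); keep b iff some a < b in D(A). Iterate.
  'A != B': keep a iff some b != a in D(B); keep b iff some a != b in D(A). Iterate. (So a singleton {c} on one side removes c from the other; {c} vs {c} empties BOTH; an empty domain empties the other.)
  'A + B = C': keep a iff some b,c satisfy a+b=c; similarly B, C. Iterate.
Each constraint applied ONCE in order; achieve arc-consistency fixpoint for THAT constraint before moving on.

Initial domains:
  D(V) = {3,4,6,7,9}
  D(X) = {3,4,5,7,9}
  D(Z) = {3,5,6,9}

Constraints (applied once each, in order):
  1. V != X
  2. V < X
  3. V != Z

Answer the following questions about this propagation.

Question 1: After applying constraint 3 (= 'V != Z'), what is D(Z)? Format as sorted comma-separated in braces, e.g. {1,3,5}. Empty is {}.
Answer: {3,5,6,9}

Derivation:
Constraint 1 (V != X) on D(V)={3,4,6,7,9} D(X)={3,4,5,7,9}: no change
Constraint 2 (V < X) on D(V)={3,4,6,7,9} D(X)={3,4,5,7,9}: V {3,4,6,7,9}->{3,4,6,7}; X {3,4,5,7,9}->{4,5,7,9}
Constraint 3 (V != Z) on D(V)={3,4,6,7} D(Z)={3,5,6,9}: no change
So after constraint 3: D(Z) = {3,5,6,9}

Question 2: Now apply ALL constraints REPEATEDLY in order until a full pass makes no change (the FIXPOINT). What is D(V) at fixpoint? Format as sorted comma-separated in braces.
pass 0 (initial): D(V)={3,4,6,7,9}
pass 1: V {3,4,6,7,9}->{3,4,6,7}; X {3,4,5,7,9}->{4,5,7,9}
pass 2: no change
Fixpoint after 2 passes: D(V) = {3,4,6,7}

Answer: {3,4,6,7}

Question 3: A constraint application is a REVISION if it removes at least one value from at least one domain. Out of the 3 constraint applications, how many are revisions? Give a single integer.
Answer: 1

Derivation:
Constraint 1 (V != X) on D(V)={3,4,6,7,9} D(X)={3,4,5,7,9}: no change => not a revision
Constraint 2 (V < X) on D(V)={3,4,6,7,9} D(X)={3,4,5,7,9}: V {3,4,6,7,9}->{3,4,6,7}; X {3,4,5,7,9}->{4,5,7,9} => REVISION
Constraint 3 (V != Z) on D(V)={3,4,6,7} D(Z)={3,5,6,9}: no change => not a revision
Total revisions = 1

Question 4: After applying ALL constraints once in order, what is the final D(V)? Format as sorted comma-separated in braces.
Answer: {3,4,6,7}

Derivation:
Constraint 1 (V != X) on D(V)={3,4,6,7,9} D(X)={3,4,5,7,9}: no change
Constraint 2 (V < X) on D(V)={3,4,6,7,9} D(X)={3,4,5,7,9}: V {3,4,6,7,9}->{3,4,6,7}; X {3,4,5,7,9}->{4,5,7,9}
Constraint 3 (V != Z) on D(V)={3,4,6,7} D(Z)={3,5,6,9}: no change
So after all 3 constraints: D(V) = {3,4,6,7}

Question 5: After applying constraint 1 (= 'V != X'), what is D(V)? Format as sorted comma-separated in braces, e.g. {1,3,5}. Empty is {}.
Constraint 1 (V != X) on D(V)={3,4,6,7,9} D(X)={3,4,5,7,9}: no change
So after constraint 1: D(V) = {3,4,6,7,9}

Answer: {3,4,6,7,9}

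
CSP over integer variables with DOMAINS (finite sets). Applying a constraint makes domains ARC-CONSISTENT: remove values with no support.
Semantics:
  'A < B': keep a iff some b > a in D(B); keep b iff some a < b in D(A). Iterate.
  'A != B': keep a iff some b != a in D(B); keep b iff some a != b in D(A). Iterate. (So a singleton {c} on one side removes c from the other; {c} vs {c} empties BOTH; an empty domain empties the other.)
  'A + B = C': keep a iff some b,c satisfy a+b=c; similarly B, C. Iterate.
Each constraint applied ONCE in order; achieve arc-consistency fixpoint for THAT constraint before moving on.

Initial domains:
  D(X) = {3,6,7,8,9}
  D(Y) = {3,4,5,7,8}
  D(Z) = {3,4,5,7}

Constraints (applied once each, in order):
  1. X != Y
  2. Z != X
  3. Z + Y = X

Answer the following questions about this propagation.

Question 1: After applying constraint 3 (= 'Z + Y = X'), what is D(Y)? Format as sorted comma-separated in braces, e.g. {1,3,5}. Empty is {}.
Constraint 1 (X != Y) on D(X)={3,6,7,8,9} D(Y)={3,4,5,7,8}: no change
Constraint 2 (Z != X) on D(Z)={3,4,5,7} D(X)={3,6,7,8,9}: no change
Constraint 3 (Z + Y = X) on D(Z)={3,4,5,7} D(Y)={3,4,5,7,8} D(X)={3,6,7,8,9}: Z {3,4,5,7}->{3,4,5}; Y {3,4,5,7,8}->{3,4,5}; X {3,6,7,8,9}->{6,7,8,9}
So after constraint 3: D(Y) = {3,4,5}

Answer: {3,4,5}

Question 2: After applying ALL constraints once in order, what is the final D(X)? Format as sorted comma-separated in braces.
Answer: {6,7,8,9}

Derivation:
Constraint 1 (X != Y) on D(X)={3,6,7,8,9} D(Y)={3,4,5,7,8}: no change
Constraint 2 (Z != X) on D(Z)={3,4,5,7} D(X)={3,6,7,8,9}: no change
Constraint 3 (Z + Y = X) on D(Z)={3,4,5,7} D(Y)={3,4,5,7,8} D(X)={3,6,7,8,9}: Z {3,4,5,7}->{3,4,5}; Y {3,4,5,7,8}->{3,4,5}; X {3,6,7,8,9}->{6,7,8,9}
So after all 3 constraints: D(X) = {6,7,8,9}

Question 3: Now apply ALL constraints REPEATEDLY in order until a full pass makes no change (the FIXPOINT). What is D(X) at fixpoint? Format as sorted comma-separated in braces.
pass 0 (initial): D(X)={3,6,7,8,9}
pass 1: X {3,6,7,8,9}->{6,7,8,9}; Y {3,4,5,7,8}->{3,4,5}; Z {3,4,5,7}->{3,4,5}
pass 2: no change
Fixpoint after 2 passes: D(X) = {6,7,8,9}

Answer: {6,7,8,9}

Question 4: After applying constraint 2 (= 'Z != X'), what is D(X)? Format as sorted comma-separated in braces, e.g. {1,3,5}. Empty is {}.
Answer: {3,6,7,8,9}

Derivation:
Constraint 1 (X != Y) on D(X)={3,6,7,8,9} D(Y)={3,4,5,7,8}: no change
Constraint 2 (Z != X) on D(Z)={3,4,5,7} D(X)={3,6,7,8,9}: no change
So after constraint 2: D(X) = {3,6,7,8,9}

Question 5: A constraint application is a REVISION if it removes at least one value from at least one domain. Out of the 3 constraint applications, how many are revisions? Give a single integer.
Answer: 1

Derivation:
Constraint 1 (X != Y) on D(X)={3,6,7,8,9} D(Y)={3,4,5,7,8}: no change => not a revision
Constraint 2 (Z != X) on D(Z)={3,4,5,7} D(X)={3,6,7,8,9}: no change => not a revision
Constraint 3 (Z + Y = X) on D(Z)={3,4,5,7} D(Y)={3,4,5,7,8} D(X)={3,6,7,8,9}: Z {3,4,5,7}->{3,4,5}; Y {3,4,5,7,8}->{3,4,5}; X {3,6,7,8,9}->{6,7,8,9} => REVISION
Total revisions = 1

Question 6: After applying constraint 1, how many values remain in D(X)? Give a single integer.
Answer: 5

Derivation:
Constraint 1 (X != Y) on D(X)={3,6,7,8,9} D(Y)={3,4,5,7,8}: no change
So after constraint 1: D(X)={3,6,7,8,9}, size = 5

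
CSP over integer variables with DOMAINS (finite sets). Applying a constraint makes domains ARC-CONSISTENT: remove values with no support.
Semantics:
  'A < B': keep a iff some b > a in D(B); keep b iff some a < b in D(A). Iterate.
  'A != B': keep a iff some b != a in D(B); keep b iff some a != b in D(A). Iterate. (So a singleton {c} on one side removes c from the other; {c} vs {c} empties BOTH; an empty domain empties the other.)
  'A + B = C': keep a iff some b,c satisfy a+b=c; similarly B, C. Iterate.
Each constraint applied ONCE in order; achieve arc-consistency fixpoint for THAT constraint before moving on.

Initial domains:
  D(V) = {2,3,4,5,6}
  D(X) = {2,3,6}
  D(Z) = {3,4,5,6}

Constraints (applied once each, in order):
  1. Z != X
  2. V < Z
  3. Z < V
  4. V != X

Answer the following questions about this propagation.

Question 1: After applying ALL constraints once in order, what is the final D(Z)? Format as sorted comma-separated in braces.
Constraint 1 (Z != X) on D(Z)={3,4,5,6} D(X)={2,3,6}: no change
Constraint 2 (V < Z) on D(V)={2,3,4,5,6} D(Z)={3,4,5,6}: V {2,3,4,5,6}->{2,3,4,5}
Constraint 3 (Z < V) on D(Z)={3,4,5,6} D(V)={2,3,4,5}: Z {3,4,5,6}->{3,4}; V {2,3,4,5}->{4,5}
Constraint 4 (V != X) on D(V)={4,5} D(X)={2,3,6}: no change
So after all 4 constraints: D(Z) = {3,4}

Answer: {3,4}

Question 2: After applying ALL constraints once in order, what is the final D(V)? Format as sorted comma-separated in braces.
Constraint 1 (Z != X) on D(Z)={3,4,5,6} D(X)={2,3,6}: no change
Constraint 2 (V < Z) on D(V)={2,3,4,5,6} D(Z)={3,4,5,6}: V {2,3,4,5,6}->{2,3,4,5}
Constraint 3 (Z < V) on D(Z)={3,4,5,6} D(V)={2,3,4,5}: Z {3,4,5,6}->{3,4}; V {2,3,4,5}->{4,5}
Constraint 4 (V != X) on D(V)={4,5} D(X)={2,3,6}: no change
So after all 4 constraints: D(V) = {4,5}

Answer: {4,5}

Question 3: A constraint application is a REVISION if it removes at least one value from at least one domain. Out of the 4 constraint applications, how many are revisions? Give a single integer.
Answer: 2

Derivation:
Constraint 1 (Z != X) on D(Z)={3,4,5,6} D(X)={2,3,6}: no change => not a revision
Constraint 2 (V < Z) on D(V)={2,3,4,5,6} D(Z)={3,4,5,6}: V {2,3,4,5,6}->{2,3,4,5} => REVISION
Constraint 3 (Z < V) on D(Z)={3,4,5,6} D(V)={2,3,4,5}: Z {3,4,5,6}->{3,4}; V {2,3,4,5}->{4,5} => REVISION
Constraint 4 (V != X) on D(V)={4,5} D(X)={2,3,6}: no change => not a revision
Total revisions = 2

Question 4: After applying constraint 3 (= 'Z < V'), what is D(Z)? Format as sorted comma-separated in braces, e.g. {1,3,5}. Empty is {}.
Answer: {3,4}

Derivation:
Constraint 1 (Z != X) on D(Z)={3,4,5,6} D(X)={2,3,6}: no change
Constraint 2 (V < Z) on D(V)={2,3,4,5,6} D(Z)={3,4,5,6}: V {2,3,4,5,6}->{2,3,4,5}
Constraint 3 (Z < V) on D(Z)={3,4,5,6} D(V)={2,3,4,5}: Z {3,4,5,6}->{3,4}; V {2,3,4,5}->{4,5}
So after constraint 3: D(Z) = {3,4}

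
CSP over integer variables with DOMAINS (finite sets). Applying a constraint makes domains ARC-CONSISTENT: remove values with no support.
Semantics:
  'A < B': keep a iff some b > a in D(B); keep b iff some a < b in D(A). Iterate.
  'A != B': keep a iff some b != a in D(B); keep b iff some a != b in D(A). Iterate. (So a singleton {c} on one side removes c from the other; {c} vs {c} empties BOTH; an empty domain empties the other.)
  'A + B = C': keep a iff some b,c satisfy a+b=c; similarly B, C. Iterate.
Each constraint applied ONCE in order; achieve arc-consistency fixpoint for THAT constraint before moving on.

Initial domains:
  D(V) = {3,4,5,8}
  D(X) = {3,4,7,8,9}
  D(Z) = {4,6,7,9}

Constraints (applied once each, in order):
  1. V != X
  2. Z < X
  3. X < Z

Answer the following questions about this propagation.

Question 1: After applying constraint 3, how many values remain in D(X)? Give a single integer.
Answer: 0

Derivation:
Constraint 1 (V != X) on D(V)={3,4,5,8} D(X)={3,4,7,8,9}: no change
Constraint 2 (Z < X) on D(Z)={4,6,7,9} D(X)={3,4,7,8,9}: Z {4,6,7,9}->{4,6,7}; X {3,4,7,8,9}->{7,8,9}
Constraint 3 (X < Z) on D(X)={7,8,9} D(Z)={4,6,7}: X {7,8,9}->{}; Z {4,6,7}->{}
So after constraint 3: D(X)={}, size = 0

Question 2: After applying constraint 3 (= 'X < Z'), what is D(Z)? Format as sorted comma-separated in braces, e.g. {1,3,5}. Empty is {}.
Constraint 1 (V != X) on D(V)={3,4,5,8} D(X)={3,4,7,8,9}: no change
Constraint 2 (Z < X) on D(Z)={4,6,7,9} D(X)={3,4,7,8,9}: Z {4,6,7,9}->{4,6,7}; X {3,4,7,8,9}->{7,8,9}
Constraint 3 (X < Z) on D(X)={7,8,9} D(Z)={4,6,7}: X {7,8,9}->{}; Z {4,6,7}->{}
So after constraint 3: D(Z) = {}

Answer: {}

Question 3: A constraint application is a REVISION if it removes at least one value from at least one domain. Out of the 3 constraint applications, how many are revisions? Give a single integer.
Answer: 2

Derivation:
Constraint 1 (V != X) on D(V)={3,4,5,8} D(X)={3,4,7,8,9}: no change => not a revision
Constraint 2 (Z < X) on D(Z)={4,6,7,9} D(X)={3,4,7,8,9}: Z {4,6,7,9}->{4,6,7}; X {3,4,7,8,9}->{7,8,9} => REVISION
Constraint 3 (X < Z) on D(X)={7,8,9} D(Z)={4,6,7}: X {7,8,9}->{}; Z {4,6,7}->{} => REVISION
Total revisions = 2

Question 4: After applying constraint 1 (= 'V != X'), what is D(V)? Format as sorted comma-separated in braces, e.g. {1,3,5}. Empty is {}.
Constraint 1 (V != X) on D(V)={3,4,5,8} D(X)={3,4,7,8,9}: no change
So after constraint 1: D(V) = {3,4,5,8}

Answer: {3,4,5,8}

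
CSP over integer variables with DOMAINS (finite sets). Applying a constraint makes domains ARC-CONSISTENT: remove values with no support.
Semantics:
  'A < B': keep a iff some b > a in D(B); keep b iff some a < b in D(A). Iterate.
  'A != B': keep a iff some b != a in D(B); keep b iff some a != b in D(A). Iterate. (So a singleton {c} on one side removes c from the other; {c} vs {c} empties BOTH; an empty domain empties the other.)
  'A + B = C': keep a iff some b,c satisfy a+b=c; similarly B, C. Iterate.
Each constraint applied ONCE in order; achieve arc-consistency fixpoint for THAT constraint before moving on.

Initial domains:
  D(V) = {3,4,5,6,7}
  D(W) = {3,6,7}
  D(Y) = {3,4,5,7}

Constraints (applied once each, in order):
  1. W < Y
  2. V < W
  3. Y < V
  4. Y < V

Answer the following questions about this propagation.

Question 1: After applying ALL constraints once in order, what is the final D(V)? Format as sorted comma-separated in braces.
Answer: {5}

Derivation:
Constraint 1 (W < Y) on D(W)={3,6,7} D(Y)={3,4,5,7}: W {3,6,7}->{3,6}; Y {3,4,5,7}->{4,5,7}
Constraint 2 (V < W) on D(V)={3,4,5,6,7} D(W)={3,6}: V {3,4,5,6,7}->{3,4,5}; W {3,6}->{6}
Constraint 3 (Y < V) on D(Y)={4,5,7} D(V)={3,4,5}: Y {4,5,7}->{4}; V {3,4,5}->{5}
Constraint 4 (Y < V) on D(Y)={4} D(V)={5}: no change
So after all 4 constraints: D(V) = {5}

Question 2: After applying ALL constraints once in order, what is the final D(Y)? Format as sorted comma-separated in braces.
Answer: {4}

Derivation:
Constraint 1 (W < Y) on D(W)={3,6,7} D(Y)={3,4,5,7}: W {3,6,7}->{3,6}; Y {3,4,5,7}->{4,5,7}
Constraint 2 (V < W) on D(V)={3,4,5,6,7} D(W)={3,6}: V {3,4,5,6,7}->{3,4,5}; W {3,6}->{6}
Constraint 3 (Y < V) on D(Y)={4,5,7} D(V)={3,4,5}: Y {4,5,7}->{4}; V {3,4,5}->{5}
Constraint 4 (Y < V) on D(Y)={4} D(V)={5}: no change
So after all 4 constraints: D(Y) = {4}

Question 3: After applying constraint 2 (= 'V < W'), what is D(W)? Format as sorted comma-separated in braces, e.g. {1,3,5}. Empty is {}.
Constraint 1 (W < Y) on D(W)={3,6,7} D(Y)={3,4,5,7}: W {3,6,7}->{3,6}; Y {3,4,5,7}->{4,5,7}
Constraint 2 (V < W) on D(V)={3,4,5,6,7} D(W)={3,6}: V {3,4,5,6,7}->{3,4,5}; W {3,6}->{6}
So after constraint 2: D(W) = {6}

Answer: {6}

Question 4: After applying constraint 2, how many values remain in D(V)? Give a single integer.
Constraint 1 (W < Y) on D(W)={3,6,7} D(Y)={3,4,5,7}: W {3,6,7}->{3,6}; Y {3,4,5,7}->{4,5,7}
Constraint 2 (V < W) on D(V)={3,4,5,6,7} D(W)={3,6}: V {3,4,5,6,7}->{3,4,5}; W {3,6}->{6}
So after constraint 2: D(V)={3,4,5}, size = 3

Answer: 3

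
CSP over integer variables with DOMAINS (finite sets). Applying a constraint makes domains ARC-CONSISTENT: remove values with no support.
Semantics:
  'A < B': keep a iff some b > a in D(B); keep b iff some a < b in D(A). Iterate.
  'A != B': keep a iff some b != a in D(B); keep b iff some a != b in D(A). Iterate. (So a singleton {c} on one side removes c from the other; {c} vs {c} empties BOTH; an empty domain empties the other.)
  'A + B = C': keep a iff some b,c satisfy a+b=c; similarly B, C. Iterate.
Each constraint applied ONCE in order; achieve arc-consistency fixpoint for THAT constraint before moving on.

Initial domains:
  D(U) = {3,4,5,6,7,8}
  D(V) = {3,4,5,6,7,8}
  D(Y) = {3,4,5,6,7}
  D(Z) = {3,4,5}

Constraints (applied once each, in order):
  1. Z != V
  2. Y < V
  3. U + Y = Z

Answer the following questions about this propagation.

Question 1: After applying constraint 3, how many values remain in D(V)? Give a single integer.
Answer: 5

Derivation:
Constraint 1 (Z != V) on D(Z)={3,4,5} D(V)={3,4,5,6,7,8}: no change
Constraint 2 (Y < V) on D(Y)={3,4,5,6,7} D(V)={3,4,5,6,7,8}: V {3,4,5,6,7,8}->{4,5,6,7,8}
Constraint 3 (U + Y = Z) on D(U)={3,4,5,6,7,8} D(Y)={3,4,5,6,7} D(Z)={3,4,5}: U {3,4,5,6,7,8}->{}; Y {3,4,5,6,7}->{}; Z {3,4,5}->{}
So after constraint 3: D(V)={4,5,6,7,8}, size = 5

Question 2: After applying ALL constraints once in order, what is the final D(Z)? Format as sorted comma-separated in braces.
Constraint 1 (Z != V) on D(Z)={3,4,5} D(V)={3,4,5,6,7,8}: no change
Constraint 2 (Y < V) on D(Y)={3,4,5,6,7} D(V)={3,4,5,6,7,8}: V {3,4,5,6,7,8}->{4,5,6,7,8}
Constraint 3 (U + Y = Z) on D(U)={3,4,5,6,7,8} D(Y)={3,4,5,6,7} D(Z)={3,4,5}: U {3,4,5,6,7,8}->{}; Y {3,4,5,6,7}->{}; Z {3,4,5}->{}
So after all 3 constraints: D(Z) = {}

Answer: {}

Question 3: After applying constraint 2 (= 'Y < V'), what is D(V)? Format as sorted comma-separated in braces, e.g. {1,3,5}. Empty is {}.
Constraint 1 (Z != V) on D(Z)={3,4,5} D(V)={3,4,5,6,7,8}: no change
Constraint 2 (Y < V) on D(Y)={3,4,5,6,7} D(V)={3,4,5,6,7,8}: V {3,4,5,6,7,8}->{4,5,6,7,8}
So after constraint 2: D(V) = {4,5,6,7,8}

Answer: {4,5,6,7,8}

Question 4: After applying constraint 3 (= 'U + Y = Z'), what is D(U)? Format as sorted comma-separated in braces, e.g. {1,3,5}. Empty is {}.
Constraint 1 (Z != V) on D(Z)={3,4,5} D(V)={3,4,5,6,7,8}: no change
Constraint 2 (Y < V) on D(Y)={3,4,5,6,7} D(V)={3,4,5,6,7,8}: V {3,4,5,6,7,8}->{4,5,6,7,8}
Constraint 3 (U + Y = Z) on D(U)={3,4,5,6,7,8} D(Y)={3,4,5,6,7} D(Z)={3,4,5}: U {3,4,5,6,7,8}->{}; Y {3,4,5,6,7}->{}; Z {3,4,5}->{}
So after constraint 3: D(U) = {}

Answer: {}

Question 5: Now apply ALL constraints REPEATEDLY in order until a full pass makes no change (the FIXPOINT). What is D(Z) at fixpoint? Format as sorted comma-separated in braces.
pass 0 (initial): D(Z)={3,4,5}
pass 1: U {3,4,5,6,7,8}->{}; V {3,4,5,6,7,8}->{4,5,6,7,8}; Y {3,4,5,6,7}->{}; Z {3,4,5}->{}
pass 2: V {4,5,6,7,8}->{}
pass 3: no change
Fixpoint after 3 passes: D(Z) = {}

Answer: {}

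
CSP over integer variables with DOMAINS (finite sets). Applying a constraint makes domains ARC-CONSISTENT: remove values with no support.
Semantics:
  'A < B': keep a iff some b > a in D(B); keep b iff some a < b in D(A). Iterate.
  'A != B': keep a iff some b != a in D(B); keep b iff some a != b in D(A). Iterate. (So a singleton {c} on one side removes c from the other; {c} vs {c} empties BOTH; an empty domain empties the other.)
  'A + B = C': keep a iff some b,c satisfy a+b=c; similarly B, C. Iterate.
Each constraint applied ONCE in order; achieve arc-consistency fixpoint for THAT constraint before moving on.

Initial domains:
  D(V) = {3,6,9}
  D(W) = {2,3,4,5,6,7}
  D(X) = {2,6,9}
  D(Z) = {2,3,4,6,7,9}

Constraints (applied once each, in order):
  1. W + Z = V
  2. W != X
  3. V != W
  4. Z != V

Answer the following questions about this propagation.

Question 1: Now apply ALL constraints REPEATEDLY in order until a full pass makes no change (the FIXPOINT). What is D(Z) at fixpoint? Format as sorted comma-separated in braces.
pass 0 (initial): D(Z)={2,3,4,6,7,9}
pass 1: V {3,6,9}->{6,9}; Z {2,3,4,6,7,9}->{2,3,4,6,7}
pass 2: no change
Fixpoint after 2 passes: D(Z) = {2,3,4,6,7}

Answer: {2,3,4,6,7}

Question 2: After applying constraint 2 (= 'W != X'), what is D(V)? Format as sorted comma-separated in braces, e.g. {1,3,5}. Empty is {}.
Constraint 1 (W + Z = V) on D(W)={2,3,4,5,6,7} D(Z)={2,3,4,6,7,9} D(V)={3,6,9}: Z {2,3,4,6,7,9}->{2,3,4,6,7}; V {3,6,9}->{6,9}
Constraint 2 (W != X) on D(W)={2,3,4,5,6,7} D(X)={2,6,9}: no change
So after constraint 2: D(V) = {6,9}

Answer: {6,9}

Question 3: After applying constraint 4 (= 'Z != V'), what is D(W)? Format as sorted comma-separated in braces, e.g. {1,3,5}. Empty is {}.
Constraint 1 (W + Z = V) on D(W)={2,3,4,5,6,7} D(Z)={2,3,4,6,7,9} D(V)={3,6,9}: Z {2,3,4,6,7,9}->{2,3,4,6,7}; V {3,6,9}->{6,9}
Constraint 2 (W != X) on D(W)={2,3,4,5,6,7} D(X)={2,6,9}: no change
Constraint 3 (V != W) on D(V)={6,9} D(W)={2,3,4,5,6,7}: no change
Constraint 4 (Z != V) on D(Z)={2,3,4,6,7} D(V)={6,9}: no change
So after constraint 4: D(W) = {2,3,4,5,6,7}

Answer: {2,3,4,5,6,7}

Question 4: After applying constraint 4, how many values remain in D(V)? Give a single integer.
Constraint 1 (W + Z = V) on D(W)={2,3,4,5,6,7} D(Z)={2,3,4,6,7,9} D(V)={3,6,9}: Z {2,3,4,6,7,9}->{2,3,4,6,7}; V {3,6,9}->{6,9}
Constraint 2 (W != X) on D(W)={2,3,4,5,6,7} D(X)={2,6,9}: no change
Constraint 3 (V != W) on D(V)={6,9} D(W)={2,3,4,5,6,7}: no change
Constraint 4 (Z != V) on D(Z)={2,3,4,6,7} D(V)={6,9}: no change
So after constraint 4: D(V)={6,9}, size = 2

Answer: 2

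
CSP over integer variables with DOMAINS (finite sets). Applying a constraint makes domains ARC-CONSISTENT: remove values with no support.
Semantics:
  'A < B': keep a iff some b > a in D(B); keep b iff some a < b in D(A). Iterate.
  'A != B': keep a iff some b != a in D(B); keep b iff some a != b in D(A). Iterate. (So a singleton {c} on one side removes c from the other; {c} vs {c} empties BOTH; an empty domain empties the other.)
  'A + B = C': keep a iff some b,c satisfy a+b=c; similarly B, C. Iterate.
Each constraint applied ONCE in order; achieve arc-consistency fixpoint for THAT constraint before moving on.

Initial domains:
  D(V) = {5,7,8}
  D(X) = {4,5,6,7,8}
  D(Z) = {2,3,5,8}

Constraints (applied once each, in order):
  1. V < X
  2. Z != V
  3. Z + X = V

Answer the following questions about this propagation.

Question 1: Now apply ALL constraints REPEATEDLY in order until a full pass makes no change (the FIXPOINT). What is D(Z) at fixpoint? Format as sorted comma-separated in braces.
Answer: {}

Derivation:
pass 0 (initial): D(Z)={2,3,5,8}
pass 1: V {5,7,8}->{}; X {4,5,6,7,8}->{}; Z {2,3,5,8}->{}
pass 2: no change
Fixpoint after 2 passes: D(Z) = {}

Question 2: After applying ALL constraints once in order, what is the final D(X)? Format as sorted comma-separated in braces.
Answer: {}

Derivation:
Constraint 1 (V < X) on D(V)={5,7,8} D(X)={4,5,6,7,8}: V {5,7,8}->{5,7}; X {4,5,6,7,8}->{6,7,8}
Constraint 2 (Z != V) on D(Z)={2,3,5,8} D(V)={5,7}: no change
Constraint 3 (Z + X = V) on D(Z)={2,3,5,8} D(X)={6,7,8} D(V)={5,7}: Z {2,3,5,8}->{}; X {6,7,8}->{}; V {5,7}->{}
So after all 3 constraints: D(X) = {}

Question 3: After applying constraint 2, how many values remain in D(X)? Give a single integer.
Answer: 3

Derivation:
Constraint 1 (V < X) on D(V)={5,7,8} D(X)={4,5,6,7,8}: V {5,7,8}->{5,7}; X {4,5,6,7,8}->{6,7,8}
Constraint 2 (Z != V) on D(Z)={2,3,5,8} D(V)={5,7}: no change
So after constraint 2: D(X)={6,7,8}, size = 3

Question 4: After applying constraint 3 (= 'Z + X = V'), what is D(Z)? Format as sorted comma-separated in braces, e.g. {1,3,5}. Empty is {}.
Constraint 1 (V < X) on D(V)={5,7,8} D(X)={4,5,6,7,8}: V {5,7,8}->{5,7}; X {4,5,6,7,8}->{6,7,8}
Constraint 2 (Z != V) on D(Z)={2,3,5,8} D(V)={5,7}: no change
Constraint 3 (Z + X = V) on D(Z)={2,3,5,8} D(X)={6,7,8} D(V)={5,7}: Z {2,3,5,8}->{}; X {6,7,8}->{}; V {5,7}->{}
So after constraint 3: D(Z) = {}

Answer: {}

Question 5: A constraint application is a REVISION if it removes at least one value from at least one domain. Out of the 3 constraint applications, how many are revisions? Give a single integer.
Answer: 2

Derivation:
Constraint 1 (V < X) on D(V)={5,7,8} D(X)={4,5,6,7,8}: V {5,7,8}->{5,7}; X {4,5,6,7,8}->{6,7,8} => REVISION
Constraint 2 (Z != V) on D(Z)={2,3,5,8} D(V)={5,7}: no change => not a revision
Constraint 3 (Z + X = V) on D(Z)={2,3,5,8} D(X)={6,7,8} D(V)={5,7}: Z {2,3,5,8}->{}; X {6,7,8}->{}; V {5,7}->{} => REVISION
Total revisions = 2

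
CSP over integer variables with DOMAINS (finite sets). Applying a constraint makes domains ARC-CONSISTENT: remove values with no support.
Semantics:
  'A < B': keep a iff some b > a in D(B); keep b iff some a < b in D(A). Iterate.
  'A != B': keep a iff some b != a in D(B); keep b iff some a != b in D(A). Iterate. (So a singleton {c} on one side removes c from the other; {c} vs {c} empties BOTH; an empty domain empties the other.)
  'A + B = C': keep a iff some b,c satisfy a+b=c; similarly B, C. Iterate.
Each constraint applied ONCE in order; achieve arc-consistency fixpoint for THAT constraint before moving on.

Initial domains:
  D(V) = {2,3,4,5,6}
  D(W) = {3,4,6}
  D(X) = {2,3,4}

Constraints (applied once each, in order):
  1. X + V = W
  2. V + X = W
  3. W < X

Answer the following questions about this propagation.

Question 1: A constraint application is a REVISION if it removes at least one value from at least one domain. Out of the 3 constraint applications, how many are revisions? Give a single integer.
Answer: 2

Derivation:
Constraint 1 (X + V = W) on D(X)={2,3,4} D(V)={2,3,4,5,6} D(W)={3,4,6}: V {2,3,4,5,6}->{2,3,4}; W {3,4,6}->{4,6} => REVISION
Constraint 2 (V + X = W) on D(V)={2,3,4} D(X)={2,3,4} D(W)={4,6}: no change => not a revision
Constraint 3 (W < X) on D(W)={4,6} D(X)={2,3,4}: W {4,6}->{}; X {2,3,4}->{} => REVISION
Total revisions = 2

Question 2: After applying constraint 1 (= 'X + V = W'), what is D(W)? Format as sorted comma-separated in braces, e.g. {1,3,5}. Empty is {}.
Answer: {4,6}

Derivation:
Constraint 1 (X + V = W) on D(X)={2,3,4} D(V)={2,3,4,5,6} D(W)={3,4,6}: V {2,3,4,5,6}->{2,3,4}; W {3,4,6}->{4,6}
So after constraint 1: D(W) = {4,6}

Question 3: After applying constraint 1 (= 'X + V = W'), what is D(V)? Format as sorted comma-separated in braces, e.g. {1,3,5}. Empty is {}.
Answer: {2,3,4}

Derivation:
Constraint 1 (X + V = W) on D(X)={2,3,4} D(V)={2,3,4,5,6} D(W)={3,4,6}: V {2,3,4,5,6}->{2,3,4}; W {3,4,6}->{4,6}
So after constraint 1: D(V) = {2,3,4}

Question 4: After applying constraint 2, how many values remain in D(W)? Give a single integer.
Answer: 2

Derivation:
Constraint 1 (X + V = W) on D(X)={2,3,4} D(V)={2,3,4,5,6} D(W)={3,4,6}: V {2,3,4,5,6}->{2,3,4}; W {3,4,6}->{4,6}
Constraint 2 (V + X = W) on D(V)={2,3,4} D(X)={2,3,4} D(W)={4,6}: no change
So after constraint 2: D(W)={4,6}, size = 2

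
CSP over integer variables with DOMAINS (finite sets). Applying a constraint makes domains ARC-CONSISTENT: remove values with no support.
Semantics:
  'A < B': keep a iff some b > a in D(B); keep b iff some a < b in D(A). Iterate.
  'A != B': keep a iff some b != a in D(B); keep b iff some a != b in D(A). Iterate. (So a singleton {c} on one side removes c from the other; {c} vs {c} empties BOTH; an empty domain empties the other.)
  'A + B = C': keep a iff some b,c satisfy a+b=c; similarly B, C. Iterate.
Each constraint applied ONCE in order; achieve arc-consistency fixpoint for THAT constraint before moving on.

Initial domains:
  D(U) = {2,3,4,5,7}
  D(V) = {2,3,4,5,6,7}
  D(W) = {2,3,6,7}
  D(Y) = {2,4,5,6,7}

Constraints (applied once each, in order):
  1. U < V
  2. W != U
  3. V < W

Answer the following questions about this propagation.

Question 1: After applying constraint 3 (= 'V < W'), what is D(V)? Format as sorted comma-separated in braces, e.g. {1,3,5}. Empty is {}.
Constraint 1 (U < V) on D(U)={2,3,4,5,7} D(V)={2,3,4,5,6,7}: U {2,3,4,5,7}->{2,3,4,5}; V {2,3,4,5,6,7}->{3,4,5,6,7}
Constraint 2 (W != U) on D(W)={2,3,6,7} D(U)={2,3,4,5}: no change
Constraint 3 (V < W) on D(V)={3,4,5,6,7} D(W)={2,3,6,7}: V {3,4,5,6,7}->{3,4,5,6}; W {2,3,6,7}->{6,7}
So after constraint 3: D(V) = {3,4,5,6}

Answer: {3,4,5,6}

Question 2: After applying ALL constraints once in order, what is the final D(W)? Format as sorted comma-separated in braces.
Constraint 1 (U < V) on D(U)={2,3,4,5,7} D(V)={2,3,4,5,6,7}: U {2,3,4,5,7}->{2,3,4,5}; V {2,3,4,5,6,7}->{3,4,5,6,7}
Constraint 2 (W != U) on D(W)={2,3,6,7} D(U)={2,3,4,5}: no change
Constraint 3 (V < W) on D(V)={3,4,5,6,7} D(W)={2,3,6,7}: V {3,4,5,6,7}->{3,4,5,6}; W {2,3,6,7}->{6,7}
So after all 3 constraints: D(W) = {6,7}

Answer: {6,7}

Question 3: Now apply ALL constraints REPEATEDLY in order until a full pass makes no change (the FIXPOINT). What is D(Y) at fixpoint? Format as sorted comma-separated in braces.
Answer: {2,4,5,6,7}

Derivation:
pass 0 (initial): D(Y)={2,4,5,6,7}
pass 1: U {2,3,4,5,7}->{2,3,4,5}; V {2,3,4,5,6,7}->{3,4,5,6}; W {2,3,6,7}->{6,7}
pass 2: no change
Fixpoint after 2 passes: D(Y) = {2,4,5,6,7}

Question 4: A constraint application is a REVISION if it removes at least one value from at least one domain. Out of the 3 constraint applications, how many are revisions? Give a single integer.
Answer: 2

Derivation:
Constraint 1 (U < V) on D(U)={2,3,4,5,7} D(V)={2,3,4,5,6,7}: U {2,3,4,5,7}->{2,3,4,5}; V {2,3,4,5,6,7}->{3,4,5,6,7} => REVISION
Constraint 2 (W != U) on D(W)={2,3,6,7} D(U)={2,3,4,5}: no change => not a revision
Constraint 3 (V < W) on D(V)={3,4,5,6,7} D(W)={2,3,6,7}: V {3,4,5,6,7}->{3,4,5,6}; W {2,3,6,7}->{6,7} => REVISION
Total revisions = 2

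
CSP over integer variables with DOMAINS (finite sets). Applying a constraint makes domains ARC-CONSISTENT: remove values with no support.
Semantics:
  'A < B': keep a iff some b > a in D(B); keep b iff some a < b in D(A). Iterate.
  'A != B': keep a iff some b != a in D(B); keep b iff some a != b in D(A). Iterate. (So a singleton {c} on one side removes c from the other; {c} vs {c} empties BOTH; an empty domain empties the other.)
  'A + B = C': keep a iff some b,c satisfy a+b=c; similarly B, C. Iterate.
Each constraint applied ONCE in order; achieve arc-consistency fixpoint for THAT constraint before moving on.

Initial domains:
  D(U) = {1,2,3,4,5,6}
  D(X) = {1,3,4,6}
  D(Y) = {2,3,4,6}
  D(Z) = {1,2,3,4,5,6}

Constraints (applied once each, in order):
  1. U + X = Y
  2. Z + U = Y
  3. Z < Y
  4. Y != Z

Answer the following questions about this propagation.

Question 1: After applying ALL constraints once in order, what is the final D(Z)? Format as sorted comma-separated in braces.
Constraint 1 (U + X = Y) on D(U)={1,2,3,4,5,6} D(X)={1,3,4,6} D(Y)={2,3,4,6}: U {1,2,3,4,5,6}->{1,2,3,5}; X {1,3,4,6}->{1,3,4}
Constraint 2 (Z + U = Y) on D(Z)={1,2,3,4,5,6} D(U)={1,2,3,5} D(Y)={2,3,4,6}: Z {1,2,3,4,5,6}->{1,2,3,4,5}
Constraint 3 (Z < Y) on D(Z)={1,2,3,4,5} D(Y)={2,3,4,6}: no change
Constraint 4 (Y != Z) on D(Y)={2,3,4,6} D(Z)={1,2,3,4,5}: no change
So after all 4 constraints: D(Z) = {1,2,3,4,5}

Answer: {1,2,3,4,5}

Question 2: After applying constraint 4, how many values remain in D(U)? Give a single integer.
Answer: 4

Derivation:
Constraint 1 (U + X = Y) on D(U)={1,2,3,4,5,6} D(X)={1,3,4,6} D(Y)={2,3,4,6}: U {1,2,3,4,5,6}->{1,2,3,5}; X {1,3,4,6}->{1,3,4}
Constraint 2 (Z + U = Y) on D(Z)={1,2,3,4,5,6} D(U)={1,2,3,5} D(Y)={2,3,4,6}: Z {1,2,3,4,5,6}->{1,2,3,4,5}
Constraint 3 (Z < Y) on D(Z)={1,2,3,4,5} D(Y)={2,3,4,6}: no change
Constraint 4 (Y != Z) on D(Y)={2,3,4,6} D(Z)={1,2,3,4,5}: no change
So after constraint 4: D(U)={1,2,3,5}, size = 4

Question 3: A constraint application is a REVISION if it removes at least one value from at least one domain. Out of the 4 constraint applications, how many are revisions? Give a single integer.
Constraint 1 (U + X = Y) on D(U)={1,2,3,4,5,6} D(X)={1,3,4,6} D(Y)={2,3,4,6}: U {1,2,3,4,5,6}->{1,2,3,5}; X {1,3,4,6}->{1,3,4} => REVISION
Constraint 2 (Z + U = Y) on D(Z)={1,2,3,4,5,6} D(U)={1,2,3,5} D(Y)={2,3,4,6}: Z {1,2,3,4,5,6}->{1,2,3,4,5} => REVISION
Constraint 3 (Z < Y) on D(Z)={1,2,3,4,5} D(Y)={2,3,4,6}: no change => not a revision
Constraint 4 (Y != Z) on D(Y)={2,3,4,6} D(Z)={1,2,3,4,5}: no change => not a revision
Total revisions = 2

Answer: 2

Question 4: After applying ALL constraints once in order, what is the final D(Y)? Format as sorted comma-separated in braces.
Answer: {2,3,4,6}

Derivation:
Constraint 1 (U + X = Y) on D(U)={1,2,3,4,5,6} D(X)={1,3,4,6} D(Y)={2,3,4,6}: U {1,2,3,4,5,6}->{1,2,3,5}; X {1,3,4,6}->{1,3,4}
Constraint 2 (Z + U = Y) on D(Z)={1,2,3,4,5,6} D(U)={1,2,3,5} D(Y)={2,3,4,6}: Z {1,2,3,4,5,6}->{1,2,3,4,5}
Constraint 3 (Z < Y) on D(Z)={1,2,3,4,5} D(Y)={2,3,4,6}: no change
Constraint 4 (Y != Z) on D(Y)={2,3,4,6} D(Z)={1,2,3,4,5}: no change
So after all 4 constraints: D(Y) = {2,3,4,6}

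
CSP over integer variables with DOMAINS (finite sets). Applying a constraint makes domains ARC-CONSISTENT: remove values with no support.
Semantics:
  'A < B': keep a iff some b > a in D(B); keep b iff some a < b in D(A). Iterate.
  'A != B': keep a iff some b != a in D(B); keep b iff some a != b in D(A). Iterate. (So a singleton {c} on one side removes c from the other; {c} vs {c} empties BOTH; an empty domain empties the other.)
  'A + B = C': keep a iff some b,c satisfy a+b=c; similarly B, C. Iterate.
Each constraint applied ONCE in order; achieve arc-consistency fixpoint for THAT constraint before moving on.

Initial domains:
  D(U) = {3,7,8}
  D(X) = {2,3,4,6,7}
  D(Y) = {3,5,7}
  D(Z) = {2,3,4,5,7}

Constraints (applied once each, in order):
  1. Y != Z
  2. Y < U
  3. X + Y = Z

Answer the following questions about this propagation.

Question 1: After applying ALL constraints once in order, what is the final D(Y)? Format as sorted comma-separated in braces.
Constraint 1 (Y != Z) on D(Y)={3,5,7} D(Z)={2,3,4,5,7}: no change
Constraint 2 (Y < U) on D(Y)={3,5,7} D(U)={3,7,8}: U {3,7,8}->{7,8}
Constraint 3 (X + Y = Z) on D(X)={2,3,4,6,7} D(Y)={3,5,7} D(Z)={2,3,4,5,7}: X {2,3,4,6,7}->{2,4}; Y {3,5,7}->{3,5}; Z {2,3,4,5,7}->{5,7}
So after all 3 constraints: D(Y) = {3,5}

Answer: {3,5}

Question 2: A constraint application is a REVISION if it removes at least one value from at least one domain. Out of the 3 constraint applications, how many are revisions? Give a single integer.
Answer: 2

Derivation:
Constraint 1 (Y != Z) on D(Y)={3,5,7} D(Z)={2,3,4,5,7}: no change => not a revision
Constraint 2 (Y < U) on D(Y)={3,5,7} D(U)={3,7,8}: U {3,7,8}->{7,8} => REVISION
Constraint 3 (X + Y = Z) on D(X)={2,3,4,6,7} D(Y)={3,5,7} D(Z)={2,3,4,5,7}: X {2,3,4,6,7}->{2,4}; Y {3,5,7}->{3,5}; Z {2,3,4,5,7}->{5,7} => REVISION
Total revisions = 2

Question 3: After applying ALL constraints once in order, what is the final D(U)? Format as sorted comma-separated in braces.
Answer: {7,8}

Derivation:
Constraint 1 (Y != Z) on D(Y)={3,5,7} D(Z)={2,3,4,5,7}: no change
Constraint 2 (Y < U) on D(Y)={3,5,7} D(U)={3,7,8}: U {3,7,8}->{7,8}
Constraint 3 (X + Y = Z) on D(X)={2,3,4,6,7} D(Y)={3,5,7} D(Z)={2,3,4,5,7}: X {2,3,4,6,7}->{2,4}; Y {3,5,7}->{3,5}; Z {2,3,4,5,7}->{5,7}
So after all 3 constraints: D(U) = {7,8}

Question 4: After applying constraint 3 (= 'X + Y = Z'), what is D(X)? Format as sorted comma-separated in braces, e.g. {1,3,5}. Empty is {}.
Answer: {2,4}

Derivation:
Constraint 1 (Y != Z) on D(Y)={3,5,7} D(Z)={2,3,4,5,7}: no change
Constraint 2 (Y < U) on D(Y)={3,5,7} D(U)={3,7,8}: U {3,7,8}->{7,8}
Constraint 3 (X + Y = Z) on D(X)={2,3,4,6,7} D(Y)={3,5,7} D(Z)={2,3,4,5,7}: X {2,3,4,6,7}->{2,4}; Y {3,5,7}->{3,5}; Z {2,3,4,5,7}->{5,7}
So after constraint 3: D(X) = {2,4}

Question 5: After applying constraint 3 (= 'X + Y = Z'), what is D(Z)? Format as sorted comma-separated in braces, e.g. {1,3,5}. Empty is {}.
Answer: {5,7}

Derivation:
Constraint 1 (Y != Z) on D(Y)={3,5,7} D(Z)={2,3,4,5,7}: no change
Constraint 2 (Y < U) on D(Y)={3,5,7} D(U)={3,7,8}: U {3,7,8}->{7,8}
Constraint 3 (X + Y = Z) on D(X)={2,3,4,6,7} D(Y)={3,5,7} D(Z)={2,3,4,5,7}: X {2,3,4,6,7}->{2,4}; Y {3,5,7}->{3,5}; Z {2,3,4,5,7}->{5,7}
So after constraint 3: D(Z) = {5,7}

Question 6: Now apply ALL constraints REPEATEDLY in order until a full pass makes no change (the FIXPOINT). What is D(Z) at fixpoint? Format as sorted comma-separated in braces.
pass 0 (initial): D(Z)={2,3,4,5,7}
pass 1: U {3,7,8}->{7,8}; X {2,3,4,6,7}->{2,4}; Y {3,5,7}->{3,5}; Z {2,3,4,5,7}->{5,7}
pass 2: no change
Fixpoint after 2 passes: D(Z) = {5,7}

Answer: {5,7}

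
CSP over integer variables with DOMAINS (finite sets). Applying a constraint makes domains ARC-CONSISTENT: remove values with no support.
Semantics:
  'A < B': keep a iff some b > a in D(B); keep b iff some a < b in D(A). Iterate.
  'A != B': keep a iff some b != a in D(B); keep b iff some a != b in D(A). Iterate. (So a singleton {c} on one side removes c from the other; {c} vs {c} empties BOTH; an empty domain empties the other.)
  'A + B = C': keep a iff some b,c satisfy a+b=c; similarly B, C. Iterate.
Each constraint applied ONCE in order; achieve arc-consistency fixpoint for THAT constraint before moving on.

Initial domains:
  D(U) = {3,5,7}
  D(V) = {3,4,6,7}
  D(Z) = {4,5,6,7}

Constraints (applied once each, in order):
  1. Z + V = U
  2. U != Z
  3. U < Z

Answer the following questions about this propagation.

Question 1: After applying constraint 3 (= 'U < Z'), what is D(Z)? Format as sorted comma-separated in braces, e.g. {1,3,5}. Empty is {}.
Constraint 1 (Z + V = U) on D(Z)={4,5,6,7} D(V)={3,4,6,7} D(U)={3,5,7}: Z {4,5,6,7}->{4}; V {3,4,6,7}->{3}; U {3,5,7}->{7}
Constraint 2 (U != Z) on D(U)={7} D(Z)={4}: no change
Constraint 3 (U < Z) on D(U)={7} D(Z)={4}: U {7}->{}; Z {4}->{}
So after constraint 3: D(Z) = {}

Answer: {}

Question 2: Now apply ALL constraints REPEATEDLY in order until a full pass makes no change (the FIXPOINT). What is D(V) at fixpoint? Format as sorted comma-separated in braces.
Answer: {}

Derivation:
pass 0 (initial): D(V)={3,4,6,7}
pass 1: U {3,5,7}->{}; V {3,4,6,7}->{3}; Z {4,5,6,7}->{}
pass 2: V {3}->{}
pass 3: no change
Fixpoint after 3 passes: D(V) = {}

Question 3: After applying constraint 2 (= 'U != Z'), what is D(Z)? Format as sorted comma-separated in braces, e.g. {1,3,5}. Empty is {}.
Constraint 1 (Z + V = U) on D(Z)={4,5,6,7} D(V)={3,4,6,7} D(U)={3,5,7}: Z {4,5,6,7}->{4}; V {3,4,6,7}->{3}; U {3,5,7}->{7}
Constraint 2 (U != Z) on D(U)={7} D(Z)={4}: no change
So after constraint 2: D(Z) = {4}

Answer: {4}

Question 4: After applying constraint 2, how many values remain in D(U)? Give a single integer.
Constraint 1 (Z + V = U) on D(Z)={4,5,6,7} D(V)={3,4,6,7} D(U)={3,5,7}: Z {4,5,6,7}->{4}; V {3,4,6,7}->{3}; U {3,5,7}->{7}
Constraint 2 (U != Z) on D(U)={7} D(Z)={4}: no change
So after constraint 2: D(U)={7}, size = 1

Answer: 1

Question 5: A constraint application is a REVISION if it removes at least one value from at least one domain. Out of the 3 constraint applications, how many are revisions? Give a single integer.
Answer: 2

Derivation:
Constraint 1 (Z + V = U) on D(Z)={4,5,6,7} D(V)={3,4,6,7} D(U)={3,5,7}: Z {4,5,6,7}->{4}; V {3,4,6,7}->{3}; U {3,5,7}->{7} => REVISION
Constraint 2 (U != Z) on D(U)={7} D(Z)={4}: no change => not a revision
Constraint 3 (U < Z) on D(U)={7} D(Z)={4}: U {7}->{}; Z {4}->{} => REVISION
Total revisions = 2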